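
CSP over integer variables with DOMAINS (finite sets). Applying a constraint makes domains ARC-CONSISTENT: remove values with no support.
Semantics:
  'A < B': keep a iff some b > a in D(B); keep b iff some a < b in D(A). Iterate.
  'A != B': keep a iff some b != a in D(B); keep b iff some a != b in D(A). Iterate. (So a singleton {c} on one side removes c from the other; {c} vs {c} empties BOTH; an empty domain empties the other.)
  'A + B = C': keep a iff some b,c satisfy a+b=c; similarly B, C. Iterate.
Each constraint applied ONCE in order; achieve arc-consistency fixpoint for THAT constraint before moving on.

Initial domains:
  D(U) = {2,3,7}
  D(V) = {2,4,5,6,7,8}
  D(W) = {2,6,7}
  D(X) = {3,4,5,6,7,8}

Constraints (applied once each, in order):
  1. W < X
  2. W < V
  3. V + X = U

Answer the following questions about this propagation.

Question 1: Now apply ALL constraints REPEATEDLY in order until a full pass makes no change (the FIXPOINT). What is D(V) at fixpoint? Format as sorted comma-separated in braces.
pass 0 (initial): D(V)={2,4,5,6,7,8}
pass 1: U {2,3,7}->{7}; V {2,4,5,6,7,8}->{4}; X {3,4,5,6,7,8}->{3}
pass 2: W {2,6,7}->{2}
pass 3: no change
Fixpoint after 3 passes: D(V) = {4}

Answer: {4}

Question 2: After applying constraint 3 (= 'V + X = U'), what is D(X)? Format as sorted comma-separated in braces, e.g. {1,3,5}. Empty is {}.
Constraint 1 (W < X) on D(W)={2,6,7} D(X)={3,4,5,6,7,8}: no change
Constraint 2 (W < V) on D(W)={2,6,7} D(V)={2,4,5,6,7,8}: V {2,4,5,6,7,8}->{4,5,6,7,8}
Constraint 3 (V + X = U) on D(V)={4,5,6,7,8} D(X)={3,4,5,6,7,8} D(U)={2,3,7}: V {4,5,6,7,8}->{4}; X {3,4,5,6,7,8}->{3}; U {2,3,7}->{7}
So after constraint 3: D(X) = {3}

Answer: {3}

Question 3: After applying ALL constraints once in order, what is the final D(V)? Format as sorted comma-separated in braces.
Answer: {4}

Derivation:
Constraint 1 (W < X) on D(W)={2,6,7} D(X)={3,4,5,6,7,8}: no change
Constraint 2 (W < V) on D(W)={2,6,7} D(V)={2,4,5,6,7,8}: V {2,4,5,6,7,8}->{4,5,6,7,8}
Constraint 3 (V + X = U) on D(V)={4,5,6,7,8} D(X)={3,4,5,6,7,8} D(U)={2,3,7}: V {4,5,6,7,8}->{4}; X {3,4,5,6,7,8}->{3}; U {2,3,7}->{7}
So after all 3 constraints: D(V) = {4}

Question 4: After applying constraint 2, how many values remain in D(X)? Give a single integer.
Constraint 1 (W < X) on D(W)={2,6,7} D(X)={3,4,5,6,7,8}: no change
Constraint 2 (W < V) on D(W)={2,6,7} D(V)={2,4,5,6,7,8}: V {2,4,5,6,7,8}->{4,5,6,7,8}
So after constraint 2: D(X)={3,4,5,6,7,8}, size = 6

Answer: 6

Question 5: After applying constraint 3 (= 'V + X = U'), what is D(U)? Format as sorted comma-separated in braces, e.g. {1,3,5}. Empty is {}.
Answer: {7}

Derivation:
Constraint 1 (W < X) on D(W)={2,6,7} D(X)={3,4,5,6,7,8}: no change
Constraint 2 (W < V) on D(W)={2,6,7} D(V)={2,4,5,6,7,8}: V {2,4,5,6,7,8}->{4,5,6,7,8}
Constraint 3 (V + X = U) on D(V)={4,5,6,7,8} D(X)={3,4,5,6,7,8} D(U)={2,3,7}: V {4,5,6,7,8}->{4}; X {3,4,5,6,7,8}->{3}; U {2,3,7}->{7}
So after constraint 3: D(U) = {7}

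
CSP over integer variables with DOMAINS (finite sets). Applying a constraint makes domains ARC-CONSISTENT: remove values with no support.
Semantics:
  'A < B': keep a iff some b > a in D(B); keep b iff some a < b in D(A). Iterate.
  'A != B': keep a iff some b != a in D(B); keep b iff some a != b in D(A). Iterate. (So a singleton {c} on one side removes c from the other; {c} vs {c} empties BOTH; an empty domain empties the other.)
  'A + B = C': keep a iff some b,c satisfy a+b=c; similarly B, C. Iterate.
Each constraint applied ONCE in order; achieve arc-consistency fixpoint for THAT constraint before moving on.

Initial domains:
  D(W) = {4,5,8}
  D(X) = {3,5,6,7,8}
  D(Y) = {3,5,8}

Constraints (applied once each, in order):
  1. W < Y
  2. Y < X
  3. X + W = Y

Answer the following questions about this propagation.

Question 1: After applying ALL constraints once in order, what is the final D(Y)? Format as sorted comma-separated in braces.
Constraint 1 (W < Y) on D(W)={4,5,8} D(Y)={3,5,8}: W {4,5,8}->{4,5}; Y {3,5,8}->{5,8}
Constraint 2 (Y < X) on D(Y)={5,8} D(X)={3,5,6,7,8}: Y {5,8}->{5}; X {3,5,6,7,8}->{6,7,8}
Constraint 3 (X + W = Y) on D(X)={6,7,8} D(W)={4,5} D(Y)={5}: X {6,7,8}->{}; W {4,5}->{}; Y {5}->{}
So after all 3 constraints: D(Y) = {}

Answer: {}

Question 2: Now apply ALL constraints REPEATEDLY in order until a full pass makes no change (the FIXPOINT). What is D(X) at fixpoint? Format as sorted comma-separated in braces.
pass 0 (initial): D(X)={3,5,6,7,8}
pass 1: W {4,5,8}->{}; X {3,5,6,7,8}->{}; Y {3,5,8}->{}
pass 2: no change
Fixpoint after 2 passes: D(X) = {}

Answer: {}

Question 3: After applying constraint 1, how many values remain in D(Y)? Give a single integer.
Answer: 2

Derivation:
Constraint 1 (W < Y) on D(W)={4,5,8} D(Y)={3,5,8}: W {4,5,8}->{4,5}; Y {3,5,8}->{5,8}
So after constraint 1: D(Y)={5,8}, size = 2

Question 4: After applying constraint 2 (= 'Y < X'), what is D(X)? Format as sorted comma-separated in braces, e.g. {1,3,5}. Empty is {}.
Answer: {6,7,8}

Derivation:
Constraint 1 (W < Y) on D(W)={4,5,8} D(Y)={3,5,8}: W {4,5,8}->{4,5}; Y {3,5,8}->{5,8}
Constraint 2 (Y < X) on D(Y)={5,8} D(X)={3,5,6,7,8}: Y {5,8}->{5}; X {3,5,6,7,8}->{6,7,8}
So after constraint 2: D(X) = {6,7,8}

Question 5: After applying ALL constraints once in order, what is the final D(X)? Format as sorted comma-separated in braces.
Constraint 1 (W < Y) on D(W)={4,5,8} D(Y)={3,5,8}: W {4,5,8}->{4,5}; Y {3,5,8}->{5,8}
Constraint 2 (Y < X) on D(Y)={5,8} D(X)={3,5,6,7,8}: Y {5,8}->{5}; X {3,5,6,7,8}->{6,7,8}
Constraint 3 (X + W = Y) on D(X)={6,7,8} D(W)={4,5} D(Y)={5}: X {6,7,8}->{}; W {4,5}->{}; Y {5}->{}
So after all 3 constraints: D(X) = {}

Answer: {}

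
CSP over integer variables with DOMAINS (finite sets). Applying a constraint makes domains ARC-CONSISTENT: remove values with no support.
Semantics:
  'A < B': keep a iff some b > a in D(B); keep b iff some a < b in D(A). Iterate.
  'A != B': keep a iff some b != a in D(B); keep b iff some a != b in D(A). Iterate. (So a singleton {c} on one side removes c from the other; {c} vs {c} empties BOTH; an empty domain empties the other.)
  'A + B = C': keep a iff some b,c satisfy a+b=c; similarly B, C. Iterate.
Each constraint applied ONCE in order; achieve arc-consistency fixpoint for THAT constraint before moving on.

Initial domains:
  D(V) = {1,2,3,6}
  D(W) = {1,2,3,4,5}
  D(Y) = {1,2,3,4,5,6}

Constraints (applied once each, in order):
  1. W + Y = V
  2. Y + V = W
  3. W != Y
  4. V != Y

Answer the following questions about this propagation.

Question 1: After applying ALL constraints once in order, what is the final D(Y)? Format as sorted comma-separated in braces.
Answer: {1,2,3}

Derivation:
Constraint 1 (W + Y = V) on D(W)={1,2,3,4,5} D(Y)={1,2,3,4,5,6} D(V)={1,2,3,6}: Y {1,2,3,4,5,6}->{1,2,3,4,5}; V {1,2,3,6}->{2,3,6}
Constraint 2 (Y + V = W) on D(Y)={1,2,3,4,5} D(V)={2,3,6} D(W)={1,2,3,4,5}: Y {1,2,3,4,5}->{1,2,3}; V {2,3,6}->{2,3}; W {1,2,3,4,5}->{3,4,5}
Constraint 3 (W != Y) on D(W)={3,4,5} D(Y)={1,2,3}: no change
Constraint 4 (V != Y) on D(V)={2,3} D(Y)={1,2,3}: no change
So after all 4 constraints: D(Y) = {1,2,3}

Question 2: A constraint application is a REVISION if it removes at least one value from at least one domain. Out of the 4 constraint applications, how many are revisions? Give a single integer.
Constraint 1 (W + Y = V) on D(W)={1,2,3,4,5} D(Y)={1,2,3,4,5,6} D(V)={1,2,3,6}: Y {1,2,3,4,5,6}->{1,2,3,4,5}; V {1,2,3,6}->{2,3,6} => REVISION
Constraint 2 (Y + V = W) on D(Y)={1,2,3,4,5} D(V)={2,3,6} D(W)={1,2,3,4,5}: Y {1,2,3,4,5}->{1,2,3}; V {2,3,6}->{2,3}; W {1,2,3,4,5}->{3,4,5} => REVISION
Constraint 3 (W != Y) on D(W)={3,4,5} D(Y)={1,2,3}: no change => not a revision
Constraint 4 (V != Y) on D(V)={2,3} D(Y)={1,2,3}: no change => not a revision
Total revisions = 2

Answer: 2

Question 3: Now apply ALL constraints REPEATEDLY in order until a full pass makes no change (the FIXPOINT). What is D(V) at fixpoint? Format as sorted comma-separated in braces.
pass 0 (initial): D(V)={1,2,3,6}
pass 1: V {1,2,3,6}->{2,3}; W {1,2,3,4,5}->{3,4,5}; Y {1,2,3,4,5,6}->{1,2,3}
pass 2: V {2,3}->{}; W {3,4,5}->{}; Y {1,2,3}->{}
pass 3: no change
Fixpoint after 3 passes: D(V) = {}

Answer: {}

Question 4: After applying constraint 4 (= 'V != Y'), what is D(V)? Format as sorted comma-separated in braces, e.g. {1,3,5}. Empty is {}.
Answer: {2,3}

Derivation:
Constraint 1 (W + Y = V) on D(W)={1,2,3,4,5} D(Y)={1,2,3,4,5,6} D(V)={1,2,3,6}: Y {1,2,3,4,5,6}->{1,2,3,4,5}; V {1,2,3,6}->{2,3,6}
Constraint 2 (Y + V = W) on D(Y)={1,2,3,4,5} D(V)={2,3,6} D(W)={1,2,3,4,5}: Y {1,2,3,4,5}->{1,2,3}; V {2,3,6}->{2,3}; W {1,2,3,4,5}->{3,4,5}
Constraint 3 (W != Y) on D(W)={3,4,5} D(Y)={1,2,3}: no change
Constraint 4 (V != Y) on D(V)={2,3} D(Y)={1,2,3}: no change
So after constraint 4: D(V) = {2,3}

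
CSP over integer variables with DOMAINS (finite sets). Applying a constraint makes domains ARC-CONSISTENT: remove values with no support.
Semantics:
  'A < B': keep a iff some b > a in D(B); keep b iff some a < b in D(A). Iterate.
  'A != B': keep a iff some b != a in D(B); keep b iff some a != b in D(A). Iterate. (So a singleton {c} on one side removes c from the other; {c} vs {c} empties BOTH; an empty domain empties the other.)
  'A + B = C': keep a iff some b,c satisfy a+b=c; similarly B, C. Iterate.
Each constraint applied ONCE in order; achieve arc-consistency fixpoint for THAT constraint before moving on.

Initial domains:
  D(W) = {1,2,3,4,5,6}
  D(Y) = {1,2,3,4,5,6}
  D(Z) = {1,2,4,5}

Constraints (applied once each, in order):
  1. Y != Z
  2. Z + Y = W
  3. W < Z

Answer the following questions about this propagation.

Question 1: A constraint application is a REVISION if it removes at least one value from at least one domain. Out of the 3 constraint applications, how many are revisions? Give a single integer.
Answer: 2

Derivation:
Constraint 1 (Y != Z) on D(Y)={1,2,3,4,5,6} D(Z)={1,2,4,5}: no change => not a revision
Constraint 2 (Z + Y = W) on D(Z)={1,2,4,5} D(Y)={1,2,3,4,5,6} D(W)={1,2,3,4,5,6}: Y {1,2,3,4,5,6}->{1,2,3,4,5}; W {1,2,3,4,5,6}->{2,3,4,5,6} => REVISION
Constraint 3 (W < Z) on D(W)={2,3,4,5,6} D(Z)={1,2,4,5}: W {2,3,4,5,6}->{2,3,4}; Z {1,2,4,5}->{4,5} => REVISION
Total revisions = 2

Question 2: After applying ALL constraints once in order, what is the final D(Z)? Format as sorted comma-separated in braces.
Constraint 1 (Y != Z) on D(Y)={1,2,3,4,5,6} D(Z)={1,2,4,5}: no change
Constraint 2 (Z + Y = W) on D(Z)={1,2,4,5} D(Y)={1,2,3,4,5,6} D(W)={1,2,3,4,5,6}: Y {1,2,3,4,5,6}->{1,2,3,4,5}; W {1,2,3,4,5,6}->{2,3,4,5,6}
Constraint 3 (W < Z) on D(W)={2,3,4,5,6} D(Z)={1,2,4,5}: W {2,3,4,5,6}->{2,3,4}; Z {1,2,4,5}->{4,5}
So after all 3 constraints: D(Z) = {4,5}

Answer: {4,5}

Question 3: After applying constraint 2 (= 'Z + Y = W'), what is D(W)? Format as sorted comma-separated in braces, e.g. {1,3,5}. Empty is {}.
Constraint 1 (Y != Z) on D(Y)={1,2,3,4,5,6} D(Z)={1,2,4,5}: no change
Constraint 2 (Z + Y = W) on D(Z)={1,2,4,5} D(Y)={1,2,3,4,5,6} D(W)={1,2,3,4,5,6}: Y {1,2,3,4,5,6}->{1,2,3,4,5}; W {1,2,3,4,5,6}->{2,3,4,5,6}
So after constraint 2: D(W) = {2,3,4,5,6}

Answer: {2,3,4,5,6}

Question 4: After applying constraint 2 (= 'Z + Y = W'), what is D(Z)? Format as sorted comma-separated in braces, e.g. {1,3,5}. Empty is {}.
Answer: {1,2,4,5}

Derivation:
Constraint 1 (Y != Z) on D(Y)={1,2,3,4,5,6} D(Z)={1,2,4,5}: no change
Constraint 2 (Z + Y = W) on D(Z)={1,2,4,5} D(Y)={1,2,3,4,5,6} D(W)={1,2,3,4,5,6}: Y {1,2,3,4,5,6}->{1,2,3,4,5}; W {1,2,3,4,5,6}->{2,3,4,5,6}
So after constraint 2: D(Z) = {1,2,4,5}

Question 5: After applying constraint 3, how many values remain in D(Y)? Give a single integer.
Constraint 1 (Y != Z) on D(Y)={1,2,3,4,5,6} D(Z)={1,2,4,5}: no change
Constraint 2 (Z + Y = W) on D(Z)={1,2,4,5} D(Y)={1,2,3,4,5,6} D(W)={1,2,3,4,5,6}: Y {1,2,3,4,5,6}->{1,2,3,4,5}; W {1,2,3,4,5,6}->{2,3,4,5,6}
Constraint 3 (W < Z) on D(W)={2,3,4,5,6} D(Z)={1,2,4,5}: W {2,3,4,5,6}->{2,3,4}; Z {1,2,4,5}->{4,5}
So after constraint 3: D(Y)={1,2,3,4,5}, size = 5

Answer: 5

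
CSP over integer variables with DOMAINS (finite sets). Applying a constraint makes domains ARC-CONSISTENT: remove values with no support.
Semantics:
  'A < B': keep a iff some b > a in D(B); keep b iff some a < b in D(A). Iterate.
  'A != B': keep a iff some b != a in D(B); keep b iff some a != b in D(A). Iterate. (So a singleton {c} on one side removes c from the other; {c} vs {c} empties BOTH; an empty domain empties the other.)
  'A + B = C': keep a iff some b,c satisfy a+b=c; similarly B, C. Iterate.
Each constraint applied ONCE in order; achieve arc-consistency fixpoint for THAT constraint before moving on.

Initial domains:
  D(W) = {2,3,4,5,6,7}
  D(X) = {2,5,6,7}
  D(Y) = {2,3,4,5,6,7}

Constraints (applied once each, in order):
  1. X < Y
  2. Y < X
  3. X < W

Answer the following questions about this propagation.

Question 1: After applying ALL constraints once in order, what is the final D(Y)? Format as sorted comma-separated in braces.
Constraint 1 (X < Y) on D(X)={2,5,6,7} D(Y)={2,3,4,5,6,7}: X {2,5,6,7}->{2,5,6}; Y {2,3,4,5,6,7}->{3,4,5,6,7}
Constraint 2 (Y < X) on D(Y)={3,4,5,6,7} D(X)={2,5,6}: Y {3,4,5,6,7}->{3,4,5}; X {2,5,6}->{5,6}
Constraint 3 (X < W) on D(X)={5,6} D(W)={2,3,4,5,6,7}: W {2,3,4,5,6,7}->{6,7}
So after all 3 constraints: D(Y) = {3,4,5}

Answer: {3,4,5}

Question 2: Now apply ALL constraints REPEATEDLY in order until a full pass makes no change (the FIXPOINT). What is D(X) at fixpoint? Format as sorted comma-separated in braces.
pass 0 (initial): D(X)={2,5,6,7}
pass 1: W {2,3,4,5,6,7}->{6,7}; X {2,5,6,7}->{5,6}; Y {2,3,4,5,6,7}->{3,4,5}
pass 2: W {6,7}->{}; X {5,6}->{}; Y {3,4,5}->{}
pass 3: no change
Fixpoint after 3 passes: D(X) = {}

Answer: {}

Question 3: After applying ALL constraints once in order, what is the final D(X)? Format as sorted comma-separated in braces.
Answer: {5,6}

Derivation:
Constraint 1 (X < Y) on D(X)={2,5,6,7} D(Y)={2,3,4,5,6,7}: X {2,5,6,7}->{2,5,6}; Y {2,3,4,5,6,7}->{3,4,5,6,7}
Constraint 2 (Y < X) on D(Y)={3,4,5,6,7} D(X)={2,5,6}: Y {3,4,5,6,7}->{3,4,5}; X {2,5,6}->{5,6}
Constraint 3 (X < W) on D(X)={5,6} D(W)={2,3,4,5,6,7}: W {2,3,4,5,6,7}->{6,7}
So after all 3 constraints: D(X) = {5,6}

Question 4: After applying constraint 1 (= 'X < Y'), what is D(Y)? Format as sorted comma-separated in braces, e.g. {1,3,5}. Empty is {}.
Answer: {3,4,5,6,7}

Derivation:
Constraint 1 (X < Y) on D(X)={2,5,6,7} D(Y)={2,3,4,5,6,7}: X {2,5,6,7}->{2,5,6}; Y {2,3,4,5,6,7}->{3,4,5,6,7}
So after constraint 1: D(Y) = {3,4,5,6,7}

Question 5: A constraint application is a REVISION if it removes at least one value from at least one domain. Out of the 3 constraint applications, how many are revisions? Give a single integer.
Answer: 3

Derivation:
Constraint 1 (X < Y) on D(X)={2,5,6,7} D(Y)={2,3,4,5,6,7}: X {2,5,6,7}->{2,5,6}; Y {2,3,4,5,6,7}->{3,4,5,6,7} => REVISION
Constraint 2 (Y < X) on D(Y)={3,4,5,6,7} D(X)={2,5,6}: Y {3,4,5,6,7}->{3,4,5}; X {2,5,6}->{5,6} => REVISION
Constraint 3 (X < W) on D(X)={5,6} D(W)={2,3,4,5,6,7}: W {2,3,4,5,6,7}->{6,7} => REVISION
Total revisions = 3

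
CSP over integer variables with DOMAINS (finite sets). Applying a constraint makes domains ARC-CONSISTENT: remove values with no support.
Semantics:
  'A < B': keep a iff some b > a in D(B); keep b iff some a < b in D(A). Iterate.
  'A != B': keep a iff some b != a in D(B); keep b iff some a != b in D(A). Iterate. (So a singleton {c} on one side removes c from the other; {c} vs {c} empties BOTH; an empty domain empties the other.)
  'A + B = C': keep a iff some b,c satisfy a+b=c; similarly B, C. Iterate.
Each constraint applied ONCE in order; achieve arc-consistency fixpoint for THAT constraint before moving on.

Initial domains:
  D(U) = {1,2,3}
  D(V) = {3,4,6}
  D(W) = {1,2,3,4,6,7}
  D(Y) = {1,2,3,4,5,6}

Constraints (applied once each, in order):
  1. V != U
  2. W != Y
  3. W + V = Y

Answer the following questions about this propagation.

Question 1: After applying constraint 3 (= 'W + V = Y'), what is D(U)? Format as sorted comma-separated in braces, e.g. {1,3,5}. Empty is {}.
Constraint 1 (V != U) on D(V)={3,4,6} D(U)={1,2,3}: no change
Constraint 2 (W != Y) on D(W)={1,2,3,4,6,7} D(Y)={1,2,3,4,5,6}: no change
Constraint 3 (W + V = Y) on D(W)={1,2,3,4,6,7} D(V)={3,4,6} D(Y)={1,2,3,4,5,6}: W {1,2,3,4,6,7}->{1,2,3}; V {3,4,6}->{3,4}; Y {1,2,3,4,5,6}->{4,5,6}
So after constraint 3: D(U) = {1,2,3}

Answer: {1,2,3}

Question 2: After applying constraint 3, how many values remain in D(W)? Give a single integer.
Answer: 3

Derivation:
Constraint 1 (V != U) on D(V)={3,4,6} D(U)={1,2,3}: no change
Constraint 2 (W != Y) on D(W)={1,2,3,4,6,7} D(Y)={1,2,3,4,5,6}: no change
Constraint 3 (W + V = Y) on D(W)={1,2,3,4,6,7} D(V)={3,4,6} D(Y)={1,2,3,4,5,6}: W {1,2,3,4,6,7}->{1,2,3}; V {3,4,6}->{3,4}; Y {1,2,3,4,5,6}->{4,5,6}
So after constraint 3: D(W)={1,2,3}, size = 3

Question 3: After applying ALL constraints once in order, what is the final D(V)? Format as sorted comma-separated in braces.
Constraint 1 (V != U) on D(V)={3,4,6} D(U)={1,2,3}: no change
Constraint 2 (W != Y) on D(W)={1,2,3,4,6,7} D(Y)={1,2,3,4,5,6}: no change
Constraint 3 (W + V = Y) on D(W)={1,2,3,4,6,7} D(V)={3,4,6} D(Y)={1,2,3,4,5,6}: W {1,2,3,4,6,7}->{1,2,3}; V {3,4,6}->{3,4}; Y {1,2,3,4,5,6}->{4,5,6}
So after all 3 constraints: D(V) = {3,4}

Answer: {3,4}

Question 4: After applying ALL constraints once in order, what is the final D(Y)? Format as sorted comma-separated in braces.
Constraint 1 (V != U) on D(V)={3,4,6} D(U)={1,2,3}: no change
Constraint 2 (W != Y) on D(W)={1,2,3,4,6,7} D(Y)={1,2,3,4,5,6}: no change
Constraint 3 (W + V = Y) on D(W)={1,2,3,4,6,7} D(V)={3,4,6} D(Y)={1,2,3,4,5,6}: W {1,2,3,4,6,7}->{1,2,3}; V {3,4,6}->{3,4}; Y {1,2,3,4,5,6}->{4,5,6}
So after all 3 constraints: D(Y) = {4,5,6}

Answer: {4,5,6}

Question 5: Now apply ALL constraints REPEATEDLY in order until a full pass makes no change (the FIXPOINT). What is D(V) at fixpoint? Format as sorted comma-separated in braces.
Answer: {3,4}

Derivation:
pass 0 (initial): D(V)={3,4,6}
pass 1: V {3,4,6}->{3,4}; W {1,2,3,4,6,7}->{1,2,3}; Y {1,2,3,4,5,6}->{4,5,6}
pass 2: no change
Fixpoint after 2 passes: D(V) = {3,4}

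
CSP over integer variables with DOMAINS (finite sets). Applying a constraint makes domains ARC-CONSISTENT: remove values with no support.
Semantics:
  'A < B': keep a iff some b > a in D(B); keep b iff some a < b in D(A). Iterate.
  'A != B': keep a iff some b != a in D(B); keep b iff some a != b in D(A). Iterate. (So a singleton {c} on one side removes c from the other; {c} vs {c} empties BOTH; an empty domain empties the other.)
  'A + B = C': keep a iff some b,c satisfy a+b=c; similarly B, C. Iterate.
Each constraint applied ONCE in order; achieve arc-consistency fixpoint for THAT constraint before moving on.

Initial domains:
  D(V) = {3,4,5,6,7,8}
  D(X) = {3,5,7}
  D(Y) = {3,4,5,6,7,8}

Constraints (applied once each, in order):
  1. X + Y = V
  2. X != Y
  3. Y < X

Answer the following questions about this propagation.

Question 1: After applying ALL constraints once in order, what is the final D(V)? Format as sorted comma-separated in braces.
Constraint 1 (X + Y = V) on D(X)={3,5,7} D(Y)={3,4,5,6,7,8} D(V)={3,4,5,6,7,8}: X {3,5,7}->{3,5}; Y {3,4,5,6,7,8}->{3,4,5}; V {3,4,5,6,7,8}->{6,7,8}
Constraint 2 (X != Y) on D(X)={3,5} D(Y)={3,4,5}: no change
Constraint 3 (Y < X) on D(Y)={3,4,5} D(X)={3,5}: Y {3,4,5}->{3,4}; X {3,5}->{5}
So after all 3 constraints: D(V) = {6,7,8}

Answer: {6,7,8}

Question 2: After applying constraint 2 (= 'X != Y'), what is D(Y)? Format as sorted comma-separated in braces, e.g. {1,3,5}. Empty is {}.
Constraint 1 (X + Y = V) on D(X)={3,5,7} D(Y)={3,4,5,6,7,8} D(V)={3,4,5,6,7,8}: X {3,5,7}->{3,5}; Y {3,4,5,6,7,8}->{3,4,5}; V {3,4,5,6,7,8}->{6,7,8}
Constraint 2 (X != Y) on D(X)={3,5} D(Y)={3,4,5}: no change
So after constraint 2: D(Y) = {3,4,5}

Answer: {3,4,5}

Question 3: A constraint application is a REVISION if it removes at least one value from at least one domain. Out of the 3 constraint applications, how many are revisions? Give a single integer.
Constraint 1 (X + Y = V) on D(X)={3,5,7} D(Y)={3,4,5,6,7,8} D(V)={3,4,5,6,7,8}: X {3,5,7}->{3,5}; Y {3,4,5,6,7,8}->{3,4,5}; V {3,4,5,6,7,8}->{6,7,8} => REVISION
Constraint 2 (X != Y) on D(X)={3,5} D(Y)={3,4,5}: no change => not a revision
Constraint 3 (Y < X) on D(Y)={3,4,5} D(X)={3,5}: Y {3,4,5}->{3,4}; X {3,5}->{5} => REVISION
Total revisions = 2

Answer: 2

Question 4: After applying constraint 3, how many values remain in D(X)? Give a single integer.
Constraint 1 (X + Y = V) on D(X)={3,5,7} D(Y)={3,4,5,6,7,8} D(V)={3,4,5,6,7,8}: X {3,5,7}->{3,5}; Y {3,4,5,6,7,8}->{3,4,5}; V {3,4,5,6,7,8}->{6,7,8}
Constraint 2 (X != Y) on D(X)={3,5} D(Y)={3,4,5}: no change
Constraint 3 (Y < X) on D(Y)={3,4,5} D(X)={3,5}: Y {3,4,5}->{3,4}; X {3,5}->{5}
So after constraint 3: D(X)={5}, size = 1

Answer: 1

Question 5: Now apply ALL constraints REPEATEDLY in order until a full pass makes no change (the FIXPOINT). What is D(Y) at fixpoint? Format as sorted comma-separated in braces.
pass 0 (initial): D(Y)={3,4,5,6,7,8}
pass 1: V {3,4,5,6,7,8}->{6,7,8}; X {3,5,7}->{5}; Y {3,4,5,6,7,8}->{3,4}
pass 2: V {6,7,8}->{8}; Y {3,4}->{3}
pass 3: no change
Fixpoint after 3 passes: D(Y) = {3}

Answer: {3}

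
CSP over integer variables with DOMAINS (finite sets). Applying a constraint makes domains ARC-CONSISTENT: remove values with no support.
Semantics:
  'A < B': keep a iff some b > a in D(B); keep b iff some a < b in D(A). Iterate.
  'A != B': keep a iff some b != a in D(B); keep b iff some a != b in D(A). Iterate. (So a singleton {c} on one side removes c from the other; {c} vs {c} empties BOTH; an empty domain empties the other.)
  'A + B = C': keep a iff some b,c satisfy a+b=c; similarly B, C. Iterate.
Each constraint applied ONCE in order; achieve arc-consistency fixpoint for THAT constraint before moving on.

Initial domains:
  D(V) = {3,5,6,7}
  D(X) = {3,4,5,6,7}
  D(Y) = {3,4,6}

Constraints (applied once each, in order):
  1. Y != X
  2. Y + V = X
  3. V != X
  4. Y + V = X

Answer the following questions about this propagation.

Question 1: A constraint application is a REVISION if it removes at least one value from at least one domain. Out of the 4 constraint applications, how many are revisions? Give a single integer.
Answer: 1

Derivation:
Constraint 1 (Y != X) on D(Y)={3,4,6} D(X)={3,4,5,6,7}: no change => not a revision
Constraint 2 (Y + V = X) on D(Y)={3,4,6} D(V)={3,5,6,7} D(X)={3,4,5,6,7}: Y {3,4,6}->{3,4}; V {3,5,6,7}->{3}; X {3,4,5,6,7}->{6,7} => REVISION
Constraint 3 (V != X) on D(V)={3} D(X)={6,7}: no change => not a revision
Constraint 4 (Y + V = X) on D(Y)={3,4} D(V)={3} D(X)={6,7}: no change => not a revision
Total revisions = 1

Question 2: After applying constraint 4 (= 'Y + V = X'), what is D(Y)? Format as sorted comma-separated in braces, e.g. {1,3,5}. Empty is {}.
Answer: {3,4}

Derivation:
Constraint 1 (Y != X) on D(Y)={3,4,6} D(X)={3,4,5,6,7}: no change
Constraint 2 (Y + V = X) on D(Y)={3,4,6} D(V)={3,5,6,7} D(X)={3,4,5,6,7}: Y {3,4,6}->{3,4}; V {3,5,6,7}->{3}; X {3,4,5,6,7}->{6,7}
Constraint 3 (V != X) on D(V)={3} D(X)={6,7}: no change
Constraint 4 (Y + V = X) on D(Y)={3,4} D(V)={3} D(X)={6,7}: no change
So after constraint 4: D(Y) = {3,4}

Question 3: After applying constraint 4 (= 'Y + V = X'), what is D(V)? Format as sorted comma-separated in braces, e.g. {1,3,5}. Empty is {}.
Constraint 1 (Y != X) on D(Y)={3,4,6} D(X)={3,4,5,6,7}: no change
Constraint 2 (Y + V = X) on D(Y)={3,4,6} D(V)={3,5,6,7} D(X)={3,4,5,6,7}: Y {3,4,6}->{3,4}; V {3,5,6,7}->{3}; X {3,4,5,6,7}->{6,7}
Constraint 3 (V != X) on D(V)={3} D(X)={6,7}: no change
Constraint 4 (Y + V = X) on D(Y)={3,4} D(V)={3} D(X)={6,7}: no change
So after constraint 4: D(V) = {3}

Answer: {3}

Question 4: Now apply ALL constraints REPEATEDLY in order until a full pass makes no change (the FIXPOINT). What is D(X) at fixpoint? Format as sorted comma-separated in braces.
pass 0 (initial): D(X)={3,4,5,6,7}
pass 1: V {3,5,6,7}->{3}; X {3,4,5,6,7}->{6,7}; Y {3,4,6}->{3,4}
pass 2: no change
Fixpoint after 2 passes: D(X) = {6,7}

Answer: {6,7}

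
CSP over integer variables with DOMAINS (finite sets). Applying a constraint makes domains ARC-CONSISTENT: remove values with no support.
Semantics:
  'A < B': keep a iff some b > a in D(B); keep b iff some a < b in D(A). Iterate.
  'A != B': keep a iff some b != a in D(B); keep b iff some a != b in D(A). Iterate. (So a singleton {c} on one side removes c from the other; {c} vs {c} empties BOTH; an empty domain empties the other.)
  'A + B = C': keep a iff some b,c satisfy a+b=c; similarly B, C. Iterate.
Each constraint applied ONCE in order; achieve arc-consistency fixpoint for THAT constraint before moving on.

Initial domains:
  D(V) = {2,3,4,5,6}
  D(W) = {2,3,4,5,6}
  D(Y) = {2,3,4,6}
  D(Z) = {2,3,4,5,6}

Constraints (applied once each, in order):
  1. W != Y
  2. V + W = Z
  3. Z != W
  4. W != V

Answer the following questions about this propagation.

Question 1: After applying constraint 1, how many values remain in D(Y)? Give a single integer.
Answer: 4

Derivation:
Constraint 1 (W != Y) on D(W)={2,3,4,5,6} D(Y)={2,3,4,6}: no change
So after constraint 1: D(Y)={2,3,4,6}, size = 4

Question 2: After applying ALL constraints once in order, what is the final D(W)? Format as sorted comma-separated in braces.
Constraint 1 (W != Y) on D(W)={2,3,4,5,6} D(Y)={2,3,4,6}: no change
Constraint 2 (V + W = Z) on D(V)={2,3,4,5,6} D(W)={2,3,4,5,6} D(Z)={2,3,4,5,6}: V {2,3,4,5,6}->{2,3,4}; W {2,3,4,5,6}->{2,3,4}; Z {2,3,4,5,6}->{4,5,6}
Constraint 3 (Z != W) on D(Z)={4,5,6} D(W)={2,3,4}: no change
Constraint 4 (W != V) on D(W)={2,3,4} D(V)={2,3,4}: no change
So after all 4 constraints: D(W) = {2,3,4}

Answer: {2,3,4}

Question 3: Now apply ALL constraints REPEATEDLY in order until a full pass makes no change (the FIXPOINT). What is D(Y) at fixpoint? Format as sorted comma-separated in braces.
Answer: {2,3,4,6}

Derivation:
pass 0 (initial): D(Y)={2,3,4,6}
pass 1: V {2,3,4,5,6}->{2,3,4}; W {2,3,4,5,6}->{2,3,4}; Z {2,3,4,5,6}->{4,5,6}
pass 2: no change
Fixpoint after 2 passes: D(Y) = {2,3,4,6}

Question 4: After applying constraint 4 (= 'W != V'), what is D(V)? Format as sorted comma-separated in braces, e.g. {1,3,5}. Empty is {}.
Constraint 1 (W != Y) on D(W)={2,3,4,5,6} D(Y)={2,3,4,6}: no change
Constraint 2 (V + W = Z) on D(V)={2,3,4,5,6} D(W)={2,3,4,5,6} D(Z)={2,3,4,5,6}: V {2,3,4,5,6}->{2,3,4}; W {2,3,4,5,6}->{2,3,4}; Z {2,3,4,5,6}->{4,5,6}
Constraint 3 (Z != W) on D(Z)={4,5,6} D(W)={2,3,4}: no change
Constraint 4 (W != V) on D(W)={2,3,4} D(V)={2,3,4}: no change
So after constraint 4: D(V) = {2,3,4}

Answer: {2,3,4}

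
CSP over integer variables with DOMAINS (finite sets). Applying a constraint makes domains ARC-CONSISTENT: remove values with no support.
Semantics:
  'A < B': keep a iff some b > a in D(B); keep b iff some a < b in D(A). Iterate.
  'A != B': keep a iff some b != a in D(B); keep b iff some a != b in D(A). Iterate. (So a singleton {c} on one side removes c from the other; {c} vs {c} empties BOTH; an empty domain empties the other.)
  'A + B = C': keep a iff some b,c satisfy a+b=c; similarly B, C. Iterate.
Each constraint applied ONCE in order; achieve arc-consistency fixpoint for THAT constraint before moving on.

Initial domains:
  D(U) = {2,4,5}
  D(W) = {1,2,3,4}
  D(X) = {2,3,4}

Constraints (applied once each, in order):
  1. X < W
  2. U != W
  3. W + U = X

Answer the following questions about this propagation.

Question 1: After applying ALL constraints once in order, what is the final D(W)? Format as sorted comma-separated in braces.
Constraint 1 (X < W) on D(X)={2,3,4} D(W)={1,2,3,4}: X {2,3,4}->{2,3}; W {1,2,3,4}->{3,4}
Constraint 2 (U != W) on D(U)={2,4,5} D(W)={3,4}: no change
Constraint 3 (W + U = X) on D(W)={3,4} D(U)={2,4,5} D(X)={2,3}: W {3,4}->{}; U {2,4,5}->{}; X {2,3}->{}
So after all 3 constraints: D(W) = {}

Answer: {}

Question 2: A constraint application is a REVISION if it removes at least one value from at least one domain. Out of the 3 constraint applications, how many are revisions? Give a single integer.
Answer: 2

Derivation:
Constraint 1 (X < W) on D(X)={2,3,4} D(W)={1,2,3,4}: X {2,3,4}->{2,3}; W {1,2,3,4}->{3,4} => REVISION
Constraint 2 (U != W) on D(U)={2,4,5} D(W)={3,4}: no change => not a revision
Constraint 3 (W + U = X) on D(W)={3,4} D(U)={2,4,5} D(X)={2,3}: W {3,4}->{}; U {2,4,5}->{}; X {2,3}->{} => REVISION
Total revisions = 2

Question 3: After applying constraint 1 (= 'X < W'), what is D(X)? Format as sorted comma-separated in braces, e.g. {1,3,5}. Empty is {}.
Constraint 1 (X < W) on D(X)={2,3,4} D(W)={1,2,3,4}: X {2,3,4}->{2,3}; W {1,2,3,4}->{3,4}
So after constraint 1: D(X) = {2,3}

Answer: {2,3}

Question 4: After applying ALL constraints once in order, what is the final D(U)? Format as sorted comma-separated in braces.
Constraint 1 (X < W) on D(X)={2,3,4} D(W)={1,2,3,4}: X {2,3,4}->{2,3}; W {1,2,3,4}->{3,4}
Constraint 2 (U != W) on D(U)={2,4,5} D(W)={3,4}: no change
Constraint 3 (W + U = X) on D(W)={3,4} D(U)={2,4,5} D(X)={2,3}: W {3,4}->{}; U {2,4,5}->{}; X {2,3}->{}
So after all 3 constraints: D(U) = {}

Answer: {}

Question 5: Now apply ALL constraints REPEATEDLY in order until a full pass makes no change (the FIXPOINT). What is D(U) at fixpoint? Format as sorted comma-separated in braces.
pass 0 (initial): D(U)={2,4,5}
pass 1: U {2,4,5}->{}; W {1,2,3,4}->{}; X {2,3,4}->{}
pass 2: no change
Fixpoint after 2 passes: D(U) = {}

Answer: {}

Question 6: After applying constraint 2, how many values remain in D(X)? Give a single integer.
Answer: 2

Derivation:
Constraint 1 (X < W) on D(X)={2,3,4} D(W)={1,2,3,4}: X {2,3,4}->{2,3}; W {1,2,3,4}->{3,4}
Constraint 2 (U != W) on D(U)={2,4,5} D(W)={3,4}: no change
So after constraint 2: D(X)={2,3}, size = 2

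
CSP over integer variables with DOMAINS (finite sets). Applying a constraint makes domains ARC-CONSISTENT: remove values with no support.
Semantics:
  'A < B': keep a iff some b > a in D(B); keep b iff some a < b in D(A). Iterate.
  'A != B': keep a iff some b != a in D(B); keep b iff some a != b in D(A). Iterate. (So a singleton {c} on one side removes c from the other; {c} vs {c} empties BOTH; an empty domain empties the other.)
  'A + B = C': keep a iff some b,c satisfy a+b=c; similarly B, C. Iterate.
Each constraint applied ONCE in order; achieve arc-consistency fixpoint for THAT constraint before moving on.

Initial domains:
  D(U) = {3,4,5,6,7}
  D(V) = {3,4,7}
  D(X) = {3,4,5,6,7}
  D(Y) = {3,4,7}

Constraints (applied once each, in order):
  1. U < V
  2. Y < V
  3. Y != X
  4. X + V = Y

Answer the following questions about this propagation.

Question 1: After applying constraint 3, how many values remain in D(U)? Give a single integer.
Answer: 4

Derivation:
Constraint 1 (U < V) on D(U)={3,4,5,6,7} D(V)={3,4,7}: U {3,4,5,6,7}->{3,4,5,6}; V {3,4,7}->{4,7}
Constraint 2 (Y < V) on D(Y)={3,4,7} D(V)={4,7}: Y {3,4,7}->{3,4}
Constraint 3 (Y != X) on D(Y)={3,4} D(X)={3,4,5,6,7}: no change
So after constraint 3: D(U)={3,4,5,6}, size = 4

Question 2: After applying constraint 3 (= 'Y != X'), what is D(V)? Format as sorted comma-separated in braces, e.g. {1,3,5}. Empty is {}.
Constraint 1 (U < V) on D(U)={3,4,5,6,7} D(V)={3,4,7}: U {3,4,5,6,7}->{3,4,5,6}; V {3,4,7}->{4,7}
Constraint 2 (Y < V) on D(Y)={3,4,7} D(V)={4,7}: Y {3,4,7}->{3,4}
Constraint 3 (Y != X) on D(Y)={3,4} D(X)={3,4,5,6,7}: no change
So after constraint 3: D(V) = {4,7}

Answer: {4,7}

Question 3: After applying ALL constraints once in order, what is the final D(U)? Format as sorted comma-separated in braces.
Answer: {3,4,5,6}

Derivation:
Constraint 1 (U < V) on D(U)={3,4,5,6,7} D(V)={3,4,7}: U {3,4,5,6,7}->{3,4,5,6}; V {3,4,7}->{4,7}
Constraint 2 (Y < V) on D(Y)={3,4,7} D(V)={4,7}: Y {3,4,7}->{3,4}
Constraint 3 (Y != X) on D(Y)={3,4} D(X)={3,4,5,6,7}: no change
Constraint 4 (X + V = Y) on D(X)={3,4,5,6,7} D(V)={4,7} D(Y)={3,4}: X {3,4,5,6,7}->{}; V {4,7}->{}; Y {3,4}->{}
So after all 4 constraints: D(U) = {3,4,5,6}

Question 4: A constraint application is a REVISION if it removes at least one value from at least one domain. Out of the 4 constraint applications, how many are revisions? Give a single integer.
Answer: 3

Derivation:
Constraint 1 (U < V) on D(U)={3,4,5,6,7} D(V)={3,4,7}: U {3,4,5,6,7}->{3,4,5,6}; V {3,4,7}->{4,7} => REVISION
Constraint 2 (Y < V) on D(Y)={3,4,7} D(V)={4,7}: Y {3,4,7}->{3,4} => REVISION
Constraint 3 (Y != X) on D(Y)={3,4} D(X)={3,4,5,6,7}: no change => not a revision
Constraint 4 (X + V = Y) on D(X)={3,4,5,6,7} D(V)={4,7} D(Y)={3,4}: X {3,4,5,6,7}->{}; V {4,7}->{}; Y {3,4}->{} => REVISION
Total revisions = 3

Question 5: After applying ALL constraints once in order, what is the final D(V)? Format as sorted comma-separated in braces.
Answer: {}

Derivation:
Constraint 1 (U < V) on D(U)={3,4,5,6,7} D(V)={3,4,7}: U {3,4,5,6,7}->{3,4,5,6}; V {3,4,7}->{4,7}
Constraint 2 (Y < V) on D(Y)={3,4,7} D(V)={4,7}: Y {3,4,7}->{3,4}
Constraint 3 (Y != X) on D(Y)={3,4} D(X)={3,4,5,6,7}: no change
Constraint 4 (X + V = Y) on D(X)={3,4,5,6,7} D(V)={4,7} D(Y)={3,4}: X {3,4,5,6,7}->{}; V {4,7}->{}; Y {3,4}->{}
So after all 4 constraints: D(V) = {}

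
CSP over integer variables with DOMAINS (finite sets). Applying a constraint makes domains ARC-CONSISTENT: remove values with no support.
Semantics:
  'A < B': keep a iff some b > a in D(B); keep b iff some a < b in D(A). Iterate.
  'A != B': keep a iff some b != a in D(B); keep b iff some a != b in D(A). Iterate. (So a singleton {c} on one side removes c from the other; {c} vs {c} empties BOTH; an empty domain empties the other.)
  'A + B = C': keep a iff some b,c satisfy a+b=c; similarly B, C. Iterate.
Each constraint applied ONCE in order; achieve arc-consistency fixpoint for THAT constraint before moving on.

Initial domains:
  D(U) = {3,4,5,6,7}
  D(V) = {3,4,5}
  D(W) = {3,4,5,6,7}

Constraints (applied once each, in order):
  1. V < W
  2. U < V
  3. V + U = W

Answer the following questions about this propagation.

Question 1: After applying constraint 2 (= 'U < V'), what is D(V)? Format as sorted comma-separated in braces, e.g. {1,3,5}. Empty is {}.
Constraint 1 (V < W) on D(V)={3,4,5} D(W)={3,4,5,6,7}: W {3,4,5,6,7}->{4,5,6,7}
Constraint 2 (U < V) on D(U)={3,4,5,6,7} D(V)={3,4,5}: U {3,4,5,6,7}->{3,4}; V {3,4,5}->{4,5}
So after constraint 2: D(V) = {4,5}

Answer: {4,5}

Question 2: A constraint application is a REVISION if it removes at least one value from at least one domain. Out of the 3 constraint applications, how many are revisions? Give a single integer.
Answer: 3

Derivation:
Constraint 1 (V < W) on D(V)={3,4,5} D(W)={3,4,5,6,7}: W {3,4,5,6,7}->{4,5,6,7} => REVISION
Constraint 2 (U < V) on D(U)={3,4,5,6,7} D(V)={3,4,5}: U {3,4,5,6,7}->{3,4}; V {3,4,5}->{4,5} => REVISION
Constraint 3 (V + U = W) on D(V)={4,5} D(U)={3,4} D(W)={4,5,6,7}: V {4,5}->{4}; U {3,4}->{3}; W {4,5,6,7}->{7} => REVISION
Total revisions = 3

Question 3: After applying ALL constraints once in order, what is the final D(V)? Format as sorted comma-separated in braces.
Constraint 1 (V < W) on D(V)={3,4,5} D(W)={3,4,5,6,7}: W {3,4,5,6,7}->{4,5,6,7}
Constraint 2 (U < V) on D(U)={3,4,5,6,7} D(V)={3,4,5}: U {3,4,5,6,7}->{3,4}; V {3,4,5}->{4,5}
Constraint 3 (V + U = W) on D(V)={4,5} D(U)={3,4} D(W)={4,5,6,7}: V {4,5}->{4}; U {3,4}->{3}; W {4,5,6,7}->{7}
So after all 3 constraints: D(V) = {4}

Answer: {4}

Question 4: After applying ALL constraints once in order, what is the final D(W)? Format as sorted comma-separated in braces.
Constraint 1 (V < W) on D(V)={3,4,5} D(W)={3,4,5,6,7}: W {3,4,5,6,7}->{4,5,6,7}
Constraint 2 (U < V) on D(U)={3,4,5,6,7} D(V)={3,4,5}: U {3,4,5,6,7}->{3,4}; V {3,4,5}->{4,5}
Constraint 3 (V + U = W) on D(V)={4,5} D(U)={3,4} D(W)={4,5,6,7}: V {4,5}->{4}; U {3,4}->{3}; W {4,5,6,7}->{7}
So after all 3 constraints: D(W) = {7}

Answer: {7}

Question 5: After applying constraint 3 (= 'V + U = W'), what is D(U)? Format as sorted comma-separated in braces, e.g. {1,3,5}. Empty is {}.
Answer: {3}

Derivation:
Constraint 1 (V < W) on D(V)={3,4,5} D(W)={3,4,5,6,7}: W {3,4,5,6,7}->{4,5,6,7}
Constraint 2 (U < V) on D(U)={3,4,5,6,7} D(V)={3,4,5}: U {3,4,5,6,7}->{3,4}; V {3,4,5}->{4,5}
Constraint 3 (V + U = W) on D(V)={4,5} D(U)={3,4} D(W)={4,5,6,7}: V {4,5}->{4}; U {3,4}->{3}; W {4,5,6,7}->{7}
So after constraint 3: D(U) = {3}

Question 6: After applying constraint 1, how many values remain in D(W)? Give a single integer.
Constraint 1 (V < W) on D(V)={3,4,5} D(W)={3,4,5,6,7}: W {3,4,5,6,7}->{4,5,6,7}
So after constraint 1: D(W)={4,5,6,7}, size = 4

Answer: 4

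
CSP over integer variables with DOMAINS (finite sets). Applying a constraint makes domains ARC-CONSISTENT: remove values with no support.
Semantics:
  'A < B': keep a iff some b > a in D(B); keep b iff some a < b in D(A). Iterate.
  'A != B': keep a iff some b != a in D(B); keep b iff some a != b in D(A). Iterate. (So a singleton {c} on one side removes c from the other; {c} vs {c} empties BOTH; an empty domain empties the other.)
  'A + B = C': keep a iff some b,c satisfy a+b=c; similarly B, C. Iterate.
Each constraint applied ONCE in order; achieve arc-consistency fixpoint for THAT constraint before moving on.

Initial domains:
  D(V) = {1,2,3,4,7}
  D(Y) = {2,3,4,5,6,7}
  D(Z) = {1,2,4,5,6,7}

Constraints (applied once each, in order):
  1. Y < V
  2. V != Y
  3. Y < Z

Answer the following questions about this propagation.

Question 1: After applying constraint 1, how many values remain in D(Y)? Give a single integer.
Answer: 5

Derivation:
Constraint 1 (Y < V) on D(Y)={2,3,4,5,6,7} D(V)={1,2,3,4,7}: Y {2,3,4,5,6,7}->{2,3,4,5,6}; V {1,2,3,4,7}->{3,4,7}
So after constraint 1: D(Y)={2,3,4,5,6}, size = 5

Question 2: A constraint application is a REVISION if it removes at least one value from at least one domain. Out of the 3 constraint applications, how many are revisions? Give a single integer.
Answer: 2

Derivation:
Constraint 1 (Y < V) on D(Y)={2,3,4,5,6,7} D(V)={1,2,3,4,7}: Y {2,3,4,5,6,7}->{2,3,4,5,6}; V {1,2,3,4,7}->{3,4,7} => REVISION
Constraint 2 (V != Y) on D(V)={3,4,7} D(Y)={2,3,4,5,6}: no change => not a revision
Constraint 3 (Y < Z) on D(Y)={2,3,4,5,6} D(Z)={1,2,4,5,6,7}: Z {1,2,4,5,6,7}->{4,5,6,7} => REVISION
Total revisions = 2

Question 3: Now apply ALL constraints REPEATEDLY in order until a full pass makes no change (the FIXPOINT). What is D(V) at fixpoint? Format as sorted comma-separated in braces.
Answer: {3,4,7}

Derivation:
pass 0 (initial): D(V)={1,2,3,4,7}
pass 1: V {1,2,3,4,7}->{3,4,7}; Y {2,3,4,5,6,7}->{2,3,4,5,6}; Z {1,2,4,5,6,7}->{4,5,6,7}
pass 2: no change
Fixpoint after 2 passes: D(V) = {3,4,7}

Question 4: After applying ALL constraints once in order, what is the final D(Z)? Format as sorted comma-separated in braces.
Answer: {4,5,6,7}

Derivation:
Constraint 1 (Y < V) on D(Y)={2,3,4,5,6,7} D(V)={1,2,3,4,7}: Y {2,3,4,5,6,7}->{2,3,4,5,6}; V {1,2,3,4,7}->{3,4,7}
Constraint 2 (V != Y) on D(V)={3,4,7} D(Y)={2,3,4,5,6}: no change
Constraint 3 (Y < Z) on D(Y)={2,3,4,5,6} D(Z)={1,2,4,5,6,7}: Z {1,2,4,5,6,7}->{4,5,6,7}
So after all 3 constraints: D(Z) = {4,5,6,7}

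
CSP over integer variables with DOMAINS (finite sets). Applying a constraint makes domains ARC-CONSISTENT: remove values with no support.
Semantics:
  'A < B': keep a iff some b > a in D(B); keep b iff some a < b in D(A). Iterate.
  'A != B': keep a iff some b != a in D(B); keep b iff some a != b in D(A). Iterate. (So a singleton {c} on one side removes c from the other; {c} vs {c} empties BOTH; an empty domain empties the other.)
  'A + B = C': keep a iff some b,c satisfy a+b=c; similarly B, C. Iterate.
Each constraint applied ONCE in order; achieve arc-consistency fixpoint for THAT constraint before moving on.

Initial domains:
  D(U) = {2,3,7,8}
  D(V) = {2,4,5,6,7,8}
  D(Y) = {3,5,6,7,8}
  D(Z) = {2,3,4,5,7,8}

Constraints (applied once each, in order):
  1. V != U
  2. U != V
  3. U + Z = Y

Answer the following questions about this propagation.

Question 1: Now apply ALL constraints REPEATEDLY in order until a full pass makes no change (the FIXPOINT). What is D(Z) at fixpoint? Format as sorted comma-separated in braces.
Answer: {2,3,4,5}

Derivation:
pass 0 (initial): D(Z)={2,3,4,5,7,8}
pass 1: U {2,3,7,8}->{2,3}; Y {3,5,6,7,8}->{5,6,7,8}; Z {2,3,4,5,7,8}->{2,3,4,5}
pass 2: no change
Fixpoint after 2 passes: D(Z) = {2,3,4,5}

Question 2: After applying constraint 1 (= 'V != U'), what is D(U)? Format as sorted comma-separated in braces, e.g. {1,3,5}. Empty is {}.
Constraint 1 (V != U) on D(V)={2,4,5,6,7,8} D(U)={2,3,7,8}: no change
So after constraint 1: D(U) = {2,3,7,8}

Answer: {2,3,7,8}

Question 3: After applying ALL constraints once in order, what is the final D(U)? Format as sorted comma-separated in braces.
Answer: {2,3}

Derivation:
Constraint 1 (V != U) on D(V)={2,4,5,6,7,8} D(U)={2,3,7,8}: no change
Constraint 2 (U != V) on D(U)={2,3,7,8} D(V)={2,4,5,6,7,8}: no change
Constraint 3 (U + Z = Y) on D(U)={2,3,7,8} D(Z)={2,3,4,5,7,8} D(Y)={3,5,6,7,8}: U {2,3,7,8}->{2,3}; Z {2,3,4,5,7,8}->{2,3,4,5}; Y {3,5,6,7,8}->{5,6,7,8}
So after all 3 constraints: D(U) = {2,3}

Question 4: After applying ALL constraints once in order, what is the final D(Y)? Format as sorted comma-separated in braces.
Constraint 1 (V != U) on D(V)={2,4,5,6,7,8} D(U)={2,3,7,8}: no change
Constraint 2 (U != V) on D(U)={2,3,7,8} D(V)={2,4,5,6,7,8}: no change
Constraint 3 (U + Z = Y) on D(U)={2,3,7,8} D(Z)={2,3,4,5,7,8} D(Y)={3,5,6,7,8}: U {2,3,7,8}->{2,3}; Z {2,3,4,5,7,8}->{2,3,4,5}; Y {3,5,6,7,8}->{5,6,7,8}
So after all 3 constraints: D(Y) = {5,6,7,8}

Answer: {5,6,7,8}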